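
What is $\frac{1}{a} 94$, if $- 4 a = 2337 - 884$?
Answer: $- \frac{376}{1453} \approx -0.25877$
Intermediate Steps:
$a = - \frac{1453}{4}$ ($a = - \frac{2337 - 884}{4} = \left(- \frac{1}{4}\right) 1453 = - \frac{1453}{4} \approx -363.25$)
$\frac{1}{a} 94 = \frac{1}{- \frac{1453}{4}} \cdot 94 = \left(- \frac{4}{1453}\right) 94 = - \frac{376}{1453}$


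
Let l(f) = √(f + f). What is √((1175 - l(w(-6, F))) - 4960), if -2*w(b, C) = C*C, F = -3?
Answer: √(-3785 - 3*I) ≈ 0.0244 - 61.522*I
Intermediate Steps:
w(b, C) = -C²/2 (w(b, C) = -C*C/2 = -C²/2)
l(f) = √2*√f (l(f) = √(2*f) = √2*√f)
√((1175 - l(w(-6, F))) - 4960) = √((1175 - √2*√(-½*(-3)²)) - 4960) = √((1175 - √2*√(-½*9)) - 4960) = √((1175 - √2*√(-9/2)) - 4960) = √((1175 - √2*3*I*√2/2) - 4960) = √((1175 - 3*I) - 4960) = √(-3785 - 3*I)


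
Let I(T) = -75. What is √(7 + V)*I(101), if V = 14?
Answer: -75*√21 ≈ -343.69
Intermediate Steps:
√(7 + V)*I(101) = √(7 + 14)*(-75) = √21*(-75) = -75*√21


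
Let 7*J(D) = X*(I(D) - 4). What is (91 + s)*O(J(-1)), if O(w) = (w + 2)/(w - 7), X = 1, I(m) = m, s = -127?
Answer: 6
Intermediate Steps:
J(D) = -4/7 + D/7 (J(D) = (1*(D - 4))/7 = (1*(-4 + D))/7 = (-4 + D)/7 = -4/7 + D/7)
O(w) = (2 + w)/(-7 + w)
(91 + s)*O(J(-1)) = (91 - 127)*((2 + (-4/7 + (1/7)*(-1)))/(-7 + (-4/7 + (1/7)*(-1)))) = -36*(2 + (-4/7 - 1/7))/(-7 + (-4/7 - 1/7)) = -36*(2 - 5/7)/(-7 - 5/7) = -36*9/((-54/7)*7) = -(-14)*9/(3*7) = -36*(-1/6) = 6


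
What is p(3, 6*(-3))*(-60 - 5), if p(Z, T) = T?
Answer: 1170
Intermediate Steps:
p(3, 6*(-3))*(-60 - 5) = (6*(-3))*(-60 - 5) = -18*(-65) = 1170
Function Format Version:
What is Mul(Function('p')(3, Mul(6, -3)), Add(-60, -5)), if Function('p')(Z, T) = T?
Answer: 1170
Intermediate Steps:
Mul(Function('p')(3, Mul(6, -3)), Add(-60, -5)) = Mul(Mul(6, -3), Add(-60, -5)) = Mul(-18, -65) = 1170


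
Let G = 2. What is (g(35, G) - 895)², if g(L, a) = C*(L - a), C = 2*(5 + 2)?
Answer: 187489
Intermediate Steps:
C = 14 (C = 2*7 = 14)
g(L, a) = -14*a + 14*L (g(L, a) = 14*(L - a) = -14*a + 14*L)
(g(35, G) - 895)² = ((-14*2 + 14*35) - 895)² = ((-28 + 490) - 895)² = (462 - 895)² = (-433)² = 187489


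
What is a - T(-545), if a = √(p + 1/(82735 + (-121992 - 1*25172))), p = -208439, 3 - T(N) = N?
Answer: -548 + 2*I*√216312576938607/64429 ≈ -548.0 + 456.55*I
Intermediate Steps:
T(N) = 3 - N
a = 2*I*√216312576938607/64429 (a = √(-208439 + 1/(82735 + (-121992 - 1*25172))) = √(-208439 + 1/(82735 + (-121992 - 25172))) = √(-208439 + 1/(82735 - 147164)) = √(-208439 + 1/(-64429)) = √(-208439 - 1/64429) = √(-13429516332/64429) = 2*I*√216312576938607/64429 ≈ 456.55*I)
a - T(-545) = 2*I*√216312576938607/64429 - (3 - 1*(-545)) = 2*I*√216312576938607/64429 - (3 + 545) = 2*I*√216312576938607/64429 - 1*548 = 2*I*√216312576938607/64429 - 548 = -548 + 2*I*√216312576938607/64429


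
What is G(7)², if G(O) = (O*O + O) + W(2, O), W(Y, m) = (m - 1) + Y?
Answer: 4096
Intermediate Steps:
W(Y, m) = -1 + Y + m (W(Y, m) = (-1 + m) + Y = -1 + Y + m)
G(O) = 1 + O² + 2*O (G(O) = (O*O + O) + (-1 + 2 + O) = (O² + O) + (1 + O) = (O + O²) + (1 + O) = 1 + O² + 2*O)
G(7)² = (1 + 7² + 2*7)² = (1 + 49 + 14)² = 64² = 4096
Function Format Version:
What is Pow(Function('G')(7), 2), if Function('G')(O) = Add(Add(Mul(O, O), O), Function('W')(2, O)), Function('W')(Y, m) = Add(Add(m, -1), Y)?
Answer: 4096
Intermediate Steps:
Function('W')(Y, m) = Add(-1, Y, m) (Function('W')(Y, m) = Add(Add(-1, m), Y) = Add(-1, Y, m))
Function('G')(O) = Add(1, Pow(O, 2), Mul(2, O)) (Function('G')(O) = Add(Add(Mul(O, O), O), Add(-1, 2, O)) = Add(Add(Pow(O, 2), O), Add(1, O)) = Add(Add(O, Pow(O, 2)), Add(1, O)) = Add(1, Pow(O, 2), Mul(2, O)))
Pow(Function('G')(7), 2) = Pow(Add(1, Pow(7, 2), Mul(2, 7)), 2) = Pow(Add(1, 49, 14), 2) = Pow(64, 2) = 4096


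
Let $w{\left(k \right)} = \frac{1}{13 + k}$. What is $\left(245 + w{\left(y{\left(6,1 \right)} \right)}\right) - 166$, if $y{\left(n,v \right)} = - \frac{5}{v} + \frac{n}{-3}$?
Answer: $\frac{475}{6} \approx 79.167$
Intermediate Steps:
$y{\left(n,v \right)} = - \frac{5}{v} - \frac{n}{3}$ ($y{\left(n,v \right)} = - \frac{5}{v} + n \left(- \frac{1}{3}\right) = - \frac{5}{v} - \frac{n}{3}$)
$\left(245 + w{\left(y{\left(6,1 \right)} \right)}\right) - 166 = \left(245 + \frac{1}{13 - \left(2 + \frac{5}{1}\right)}\right) - 166 = \left(245 + \frac{1}{13 - 7}\right) - 166 = \left(245 + \frac{1}{6}\right) - 166 = \frac{1471}{6} - 166 = \frac{475}{6}$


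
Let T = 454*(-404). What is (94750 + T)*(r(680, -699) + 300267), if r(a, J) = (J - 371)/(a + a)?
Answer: -1810391476265/68 ≈ -2.6623e+10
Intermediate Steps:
T = -183416
r(a, J) = (-371 + J)/(2*a) (r(a, J) = (-371 + J)/((2*a)) = (-371 + J)*(1/(2*a)) = (-371 + J)/(2*a))
(94750 + T)*(r(680, -699) + 300267) = (94750 - 183416)*((1/2)*(-371 - 699)/680 + 300267) = -88666*((1/2)*(1/680)*(-1070) + 300267) = -88666*(-107/136 + 300267) = -88666*40836205/136 = -1810391476265/68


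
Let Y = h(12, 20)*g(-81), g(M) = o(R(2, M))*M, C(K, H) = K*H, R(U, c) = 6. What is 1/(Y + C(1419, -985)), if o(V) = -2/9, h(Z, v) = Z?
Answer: -1/1397499 ≈ -7.1556e-7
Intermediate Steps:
C(K, H) = H*K
o(V) = -2/9 (o(V) = -2*⅑ = -2/9)
g(M) = -2*M/9
Y = 216 (Y = 12*(-2/9*(-81)) = 12*18 = 216)
1/(Y + C(1419, -985)) = 1/(216 - 985*1419) = 1/(216 - 1397715) = 1/(-1397499) = -1/1397499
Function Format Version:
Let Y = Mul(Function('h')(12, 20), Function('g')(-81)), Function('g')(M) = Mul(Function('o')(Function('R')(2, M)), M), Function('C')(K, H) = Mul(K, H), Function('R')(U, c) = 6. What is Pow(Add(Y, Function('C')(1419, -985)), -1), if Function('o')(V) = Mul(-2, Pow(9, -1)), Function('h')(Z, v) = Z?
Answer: Rational(-1, 1397499) ≈ -7.1556e-7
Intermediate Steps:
Function('C')(K, H) = Mul(H, K)
Function('o')(V) = Rational(-2, 9) (Function('o')(V) = Mul(-2, Rational(1, 9)) = Rational(-2, 9))
Function('g')(M) = Mul(Rational(-2, 9), M)
Y = 216 (Y = Mul(12, Mul(Rational(-2, 9), -81)) = Mul(12, 18) = 216)
Pow(Add(Y, Function('C')(1419, -985)), -1) = Pow(Add(216, Mul(-985, 1419)), -1) = Pow(Add(216, -1397715), -1) = Pow(-1397499, -1) = Rational(-1, 1397499)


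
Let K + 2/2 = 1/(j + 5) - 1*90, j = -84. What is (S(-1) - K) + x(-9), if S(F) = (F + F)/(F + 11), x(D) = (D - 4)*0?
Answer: 35871/395 ≈ 90.813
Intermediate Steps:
x(D) = 0 (x(D) = (-4 + D)*0 = 0)
S(F) = 2*F/(11 + F) (S(F) = (2*F)/(11 + F) = 2*F/(11 + F))
K = -7190/79 (K = -1 + (1/(-84 + 5) - 1*90) = -1 + (1/(-79) - 90) = -1 + (-1/79 - 90) = -1 - 7111/79 = -7190/79 ≈ -91.013)
(S(-1) - K) + x(-9) = (2*(-1)/(11 - 1) - 1*(-7190/79)) + 0 = (2*(-1)/10 + 7190/79) + 0 = (2*(-1)*(1/10) + 7190/79) + 0 = (-1/5 + 7190/79) + 0 = 35871/395 + 0 = 35871/395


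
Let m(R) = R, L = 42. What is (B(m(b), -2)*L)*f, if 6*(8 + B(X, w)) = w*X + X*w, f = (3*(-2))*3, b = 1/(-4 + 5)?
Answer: 6552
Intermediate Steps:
b = 1 (b = 1/1 = 1)
f = -18 (f = -6*3 = -18)
B(X, w) = -8 + X*w/3 (B(X, w) = -8 + (w*X + X*w)/6 = -8 + (X*w + X*w)/6 = -8 + (2*X*w)/6 = -8 + X*w/3)
(B(m(b), -2)*L)*f = ((-8 + (1/3)*1*(-2))*42)*(-18) = ((-8 - 2/3)*42)*(-18) = -26/3*42*(-18) = -364*(-18) = 6552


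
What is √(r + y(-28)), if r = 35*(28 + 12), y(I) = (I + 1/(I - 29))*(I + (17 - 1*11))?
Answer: √6551238/57 ≈ 44.904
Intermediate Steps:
y(I) = (6 + I)*(I + 1/(-29 + I)) (y(I) = (I + 1/(-29 + I))*(I + (17 - 11)) = (I + 1/(-29 + I))*(I + 6) = (I + 1/(-29 + I))*(6 + I) = (6 + I)*(I + 1/(-29 + I)))
r = 1400 (r = 35*40 = 1400)
√(r + y(-28)) = √(1400 + (6 + (-28)³ - 173*(-28) - 23*(-28)²)/(-29 - 28)) = √(1400 + (6 - 21952 + 4844 - 23*784)/(-57)) = √(1400 - (6 - 21952 + 4844 - 18032)/57) = √(1400 - 1/57*(-35134)) = √(1400 + 35134/57) = √(114934/57) = √6551238/57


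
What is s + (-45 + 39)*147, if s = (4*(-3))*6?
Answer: -954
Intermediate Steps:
s = -72 (s = -12*6 = -72)
s + (-45 + 39)*147 = -72 + (-45 + 39)*147 = -72 - 6*147 = -72 - 882 = -954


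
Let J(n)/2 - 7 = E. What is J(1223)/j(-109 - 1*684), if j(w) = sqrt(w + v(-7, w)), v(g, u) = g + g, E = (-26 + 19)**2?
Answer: -112*I*sqrt(807)/807 ≈ -3.9426*I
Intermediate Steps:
E = 49 (E = (-7)**2 = 49)
v(g, u) = 2*g
J(n) = 112 (J(n) = 14 + 2*49 = 14 + 98 = 112)
j(w) = sqrt(-14 + w) (j(w) = sqrt(w + 2*(-7)) = sqrt(w - 14) = sqrt(-14 + w))
J(1223)/j(-109 - 1*684) = 112/(sqrt(-14 + (-109 - 1*684))) = 112/(sqrt(-14 + (-109 - 684))) = 112/(sqrt(-14 - 793)) = 112/(sqrt(-807)) = 112/((I*sqrt(807))) = 112*(-I*sqrt(807)/807) = -112*I*sqrt(807)/807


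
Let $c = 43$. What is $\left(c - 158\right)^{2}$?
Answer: $13225$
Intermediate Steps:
$\left(c - 158\right)^{2} = \left(43 - 158\right)^{2} = \left(-115\right)^{2} = 13225$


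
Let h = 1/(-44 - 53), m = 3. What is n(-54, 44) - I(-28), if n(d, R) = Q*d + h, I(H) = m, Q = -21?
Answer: 109706/97 ≈ 1131.0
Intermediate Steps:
I(H) = 3
h = -1/97 (h = 1/(-97) = -1/97 ≈ -0.010309)
n(d, R) = -1/97 - 21*d (n(d, R) = -21*d - 1/97 = -1/97 - 21*d)
n(-54, 44) - I(-28) = (-1/97 - 21*(-54)) - 1*3 = (-1/97 + 1134) - 3 = 109997/97 - 3 = 109706/97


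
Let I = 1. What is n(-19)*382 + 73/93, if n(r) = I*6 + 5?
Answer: 390859/93 ≈ 4202.8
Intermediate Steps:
n(r) = 11 (n(r) = 1*6 + 5 = 6 + 5 = 11)
n(-19)*382 + 73/93 = 11*382 + 73/93 = 4202 + 73*(1/93) = 4202 + 73/93 = 390859/93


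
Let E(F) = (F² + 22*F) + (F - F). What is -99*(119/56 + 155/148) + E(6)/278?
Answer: -12896715/41144 ≈ -313.45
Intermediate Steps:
E(F) = F² + 22*F (E(F) = (F² + 22*F) + 0 = F² + 22*F)
-99*(119/56 + 155/148) + E(6)/278 = -99*(119/56 + 155/148) + (6*(22 + 6))/278 = -99*(119*(1/56) + 155*(1/148)) + (6*28)*(1/278) = -99*(17/8 + 155/148) + 168*(1/278) = -99*939/296 + 84/139 = -92961/296 + 84/139 = -12896715/41144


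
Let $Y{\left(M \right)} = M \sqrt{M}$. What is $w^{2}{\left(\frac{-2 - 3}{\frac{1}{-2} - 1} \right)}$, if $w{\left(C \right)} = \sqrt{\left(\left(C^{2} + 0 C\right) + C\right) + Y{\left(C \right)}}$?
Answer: $\frac{130}{9} + \frac{10 \sqrt{30}}{9} \approx 20.53$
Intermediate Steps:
$Y{\left(M \right)} = M^{\frac{3}{2}}$
$w{\left(C \right)} = \sqrt{C + C^{2} + C^{\frac{3}{2}}}$ ($w{\left(C \right)} = \sqrt{\left(\left(C^{2} + 0 C\right) + C\right) + C^{\frac{3}{2}}} = \sqrt{\left(\left(C^{2} + 0\right) + C\right) + C^{\frac{3}{2}}} = \sqrt{\left(C^{2} + C\right) + C^{\frac{3}{2}}} = \sqrt{\left(C + C^{2}\right) + C^{\frac{3}{2}}} = \sqrt{C + C^{2} + C^{\frac{3}{2}}}$)
$w^{2}{\left(\frac{-2 - 3}{\frac{1}{-2} - 1} \right)} = \left(\sqrt{\frac{-2 - 3}{\frac{1}{-2} - 1} + \left(\frac{-2 - 3}{\frac{1}{-2} - 1}\right)^{2} + \left(\frac{-2 - 3}{\frac{1}{-2} - 1}\right)^{\frac{3}{2}}}\right)^{2} = \left(\sqrt{- \frac{5}{- \frac{1}{2} - 1} + \left(- \frac{5}{- \frac{1}{2} - 1}\right)^{2} + \left(- \frac{5}{- \frac{1}{2} - 1}\right)^{\frac{3}{2}}}\right)^{2} = \left(\sqrt{- \frac{5}{- \frac{3}{2}} + \left(- \frac{5}{- \frac{3}{2}}\right)^{2} + \left(- \frac{5}{- \frac{3}{2}}\right)^{\frac{3}{2}}}\right)^{2} = \left(\sqrt{\left(-5\right) \left(- \frac{2}{3}\right) + \left(\left(-5\right) \left(- \frac{2}{3}\right)\right)^{2} + \left(\left(-5\right) \left(- \frac{2}{3}\right)\right)^{\frac{3}{2}}}\right)^{2} = \left(\sqrt{\frac{10}{3} + \left(\frac{10}{3}\right)^{2} + \left(\frac{10}{3}\right)^{\frac{3}{2}}}\right)^{2} = \left(\sqrt{\frac{10}{3} + \frac{100}{9} + \frac{10 \sqrt{30}}{9}}\right)^{2} = \left(\sqrt{\frac{130}{9} + \frac{10 \sqrt{30}}{9}}\right)^{2} = \frac{130}{9} + \frac{10 \sqrt{30}}{9}$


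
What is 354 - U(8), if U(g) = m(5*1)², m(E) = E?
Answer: 329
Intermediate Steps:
U(g) = 25 (U(g) = (5*1)² = 5² = 25)
354 - U(8) = 354 - 1*25 = 354 - 25 = 329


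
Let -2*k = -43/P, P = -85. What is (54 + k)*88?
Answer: 402028/85 ≈ 4729.7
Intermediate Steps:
k = -43/170 (k = -(-43)/(2*(-85)) = -(-43)*(-1)/(2*85) = -½*43/85 = -43/170 ≈ -0.25294)
(54 + k)*88 = (54 - 43/170)*88 = (9137/170)*88 = 402028/85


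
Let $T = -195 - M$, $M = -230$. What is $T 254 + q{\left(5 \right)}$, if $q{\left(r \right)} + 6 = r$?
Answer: $8889$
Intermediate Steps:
$q{\left(r \right)} = -6 + r$
$T = 35$ ($T = -195 - -230 = -195 + 230 = 35$)
$T 254 + q{\left(5 \right)} = 35 \cdot 254 + \left(-6 + 5\right) = 8890 - 1 = 8889$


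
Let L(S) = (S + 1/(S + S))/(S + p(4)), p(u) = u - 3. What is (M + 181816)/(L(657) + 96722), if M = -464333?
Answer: -244267588404/83627865163 ≈ -2.9209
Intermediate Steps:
p(u) = -3 + u
L(S) = (S + 1/(2*S))/(1 + S) (L(S) = (S + 1/(S + S))/(S + (-3 + 4)) = (S + 1/(2*S))/(S + 1) = (S + 1/(2*S))/(1 + S))
(M + 181816)/(L(657) + 96722) = (-464333 + 181816)/((½ + 657²)/(657*(1 + 657)) + 96722) = -282517/((1/657)*(½ + 431649)/658 + 96722) = -282517/((1/657)*(1/658)*(863299/2) + 96722) = -282517/(863299/864612 + 96722) = -282517/83627865163/864612 = -282517*864612/83627865163 = -244267588404/83627865163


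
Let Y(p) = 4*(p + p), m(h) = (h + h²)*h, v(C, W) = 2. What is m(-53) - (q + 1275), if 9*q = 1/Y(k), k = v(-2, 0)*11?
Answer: -233391313/1584 ≈ -1.4734e+5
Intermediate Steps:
m(h) = h*(h + h²)
k = 22 (k = 2*11 = 22)
Y(p) = 8*p (Y(p) = 4*(2*p) = 8*p)
q = 1/1584 (q = 1/(9*((8*22))) = (⅑)/176 = (⅑)*(1/176) = 1/1584 ≈ 0.00063131)
m(-53) - (q + 1275) = (-53)²*(1 - 53) - (1/1584 + 1275) = 2809*(-52) - 1*2019601/1584 = -146068 - 2019601/1584 = -233391313/1584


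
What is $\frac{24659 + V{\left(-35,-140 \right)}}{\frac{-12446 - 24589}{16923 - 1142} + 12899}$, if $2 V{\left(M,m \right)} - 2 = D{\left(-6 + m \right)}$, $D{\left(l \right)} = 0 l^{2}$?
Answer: $\frac{97289865}{50880521} \approx 1.9121$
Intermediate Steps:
$D{\left(l \right)} = 0$
$V{\left(M,m \right)} = 1$ ($V{\left(M,m \right)} = 1 + \frac{1}{2} \cdot 0 = 1 + 0 = 1$)
$\frac{24659 + V{\left(-35,-140 \right)}}{\frac{-12446 - 24589}{16923 - 1142} + 12899} = \frac{24659 + 1}{\frac{-12446 - 24589}{16923 - 1142} + 12899} = \frac{24660}{- \frac{37035}{15781} + 12899} = \frac{24660}{\frac{203522084}{15781}} = 24660 \cdot \frac{15781}{203522084} = \frac{97289865}{50880521}$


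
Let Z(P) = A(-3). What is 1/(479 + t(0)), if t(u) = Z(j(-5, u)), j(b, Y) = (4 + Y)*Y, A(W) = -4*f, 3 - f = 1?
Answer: 1/471 ≈ 0.0021231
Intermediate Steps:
f = 2 (f = 3 - 1*1 = 3 - 1 = 2)
A(W) = -8 (A(W) = -4*2 = -8)
j(b, Y) = Y*(4 + Y)
Z(P) = -8
t(u) = -8
1/(479 + t(0)) = 1/(479 - 8) = 1/471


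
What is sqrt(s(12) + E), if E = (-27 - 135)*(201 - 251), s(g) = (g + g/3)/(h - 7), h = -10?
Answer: 2*sqrt(585157)/17 ≈ 89.995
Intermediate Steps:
s(g) = -4*g/51 (s(g) = (g + g/3)/(-10 - 7) = (g + g*(1/3))/(-17) = (g + g/3)*(-1/17) = (4*g/3)*(-1/17) = -4*g/51)
E = 8100 (E = -162*(-50) = 8100)
sqrt(s(12) + E) = sqrt(-4/51*12 + 8100) = sqrt(-16/17 + 8100) = sqrt(137684/17) = 2*sqrt(585157)/17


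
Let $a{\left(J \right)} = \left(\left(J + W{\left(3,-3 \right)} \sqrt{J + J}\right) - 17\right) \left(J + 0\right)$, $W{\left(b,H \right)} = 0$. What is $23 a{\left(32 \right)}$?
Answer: $11040$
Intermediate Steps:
$a{\left(J \right)} = J \left(-17 + J\right)$ ($a{\left(J \right)} = \left(\left(J + 0 \sqrt{J + J}\right) - 17\right) \left(J + 0\right) = \left(\left(J + 0 \sqrt{2 J}\right) - 17\right) J = \left(\left(J + 0 \sqrt{2} \sqrt{J}\right) - 17\right) J = \left(\left(J + 0\right) - 17\right) J = \left(J - 17\right) J = \left(-17 + J\right) J = J \left(-17 + J\right)$)
$23 a{\left(32 \right)} = 23 \cdot 32 \left(-17 + 32\right) = 23 \cdot 32 \cdot 15 = 23 \cdot 480 = 11040$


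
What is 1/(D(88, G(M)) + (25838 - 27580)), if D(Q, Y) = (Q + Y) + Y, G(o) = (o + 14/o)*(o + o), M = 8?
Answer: -1/1342 ≈ -0.00074516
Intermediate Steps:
G(o) = 2*o*(o + 14/o) (G(o) = (o + 14/o)*(2*o) = 2*o*(o + 14/o))
D(Q, Y) = Q + 2*Y
1/(D(88, G(M)) + (25838 - 27580)) = 1/((88 + 2*(28 + 2*8²)) + (25838 - 27580)) = 1/((88 + 2*(28 + 2*64)) - 1742) = 1/((88 + 2*(28 + 128)) - 1742) = 1/((88 + 2*156) - 1742) = 1/((88 + 312) - 1742) = 1/(400 - 1742) = 1/(-1342) = -1/1342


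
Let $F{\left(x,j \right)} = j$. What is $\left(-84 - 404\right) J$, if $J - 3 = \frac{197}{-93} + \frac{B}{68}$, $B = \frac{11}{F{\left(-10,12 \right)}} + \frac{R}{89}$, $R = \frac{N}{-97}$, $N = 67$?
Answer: $- \frac{11923631021}{27297546} \approx -436.8$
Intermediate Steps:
$R = - \frac{67}{97}$ ($R = \frac{67}{-97} = 67 \left(- \frac{1}{97}\right) = - \frac{67}{97} \approx -0.69072$)
$B = \frac{94159}{103596}$ ($B = \frac{11}{12} - \frac{67}{97 \cdot 89} = 11 \cdot \frac{1}{12} - \frac{67}{8633} = \frac{11}{12} - \frac{67}{8633} = \frac{94159}{103596} \approx 0.90891$)
$J = \frac{195469361}{218380368}$ ($J = 3 + \left(\frac{197}{-93} + \frac{94159}{103596 \cdot 68}\right) = 3 + \left(197 \left(- \frac{1}{93}\right) + \frac{94159}{103596} \cdot \frac{1}{68}\right) = 3 + \left(- \frac{197}{93} + \frac{94159}{7044528}\right) = 3 - \frac{459671743}{218380368} = \frac{195469361}{218380368} \approx 0.89509$)
$\left(-84 - 404\right) J = \left(-84 - 404\right) \frac{195469361}{218380368} = \left(-488\right) \frac{195469361}{218380368} = - \frac{11923631021}{27297546}$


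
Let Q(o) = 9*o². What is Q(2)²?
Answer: 1296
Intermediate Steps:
Q(2)² = (9*2²)² = (9*4)² = 36² = 1296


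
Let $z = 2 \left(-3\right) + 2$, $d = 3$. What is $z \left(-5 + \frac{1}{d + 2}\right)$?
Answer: $\frac{96}{5} \approx 19.2$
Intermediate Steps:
$z = -4$ ($z = -6 + 2 = -4$)
$z \left(-5 + \frac{1}{d + 2}\right) = - 4 \left(-5 + \frac{1}{3 + 2}\right) = - 4 \left(-5 + \frac{1}{5}\right) = \left(-4\right) \left(- \frac{24}{5}\right) = \frac{96}{5}$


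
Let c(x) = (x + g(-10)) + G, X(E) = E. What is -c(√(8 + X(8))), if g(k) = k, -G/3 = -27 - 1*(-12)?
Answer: -39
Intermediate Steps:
G = 45 (G = -3*(-27 - 1*(-12)) = -3*(-27 + 12) = -3*(-15) = 45)
c(x) = 35 + x (c(x) = (x - 10) + 45 = (-10 + x) + 45 = 35 + x)
-c(√(8 + X(8))) = -(35 + √(8 + 8)) = -(35 + √16) = -(35 + 4) = -1*39 = -39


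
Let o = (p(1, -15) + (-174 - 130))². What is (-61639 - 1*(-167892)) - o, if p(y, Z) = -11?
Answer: 7028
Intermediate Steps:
o = 99225 (o = (-11 + (-174 - 130))² = (-11 - 304)² = (-315)² = 99225)
(-61639 - 1*(-167892)) - o = (-61639 - 1*(-167892)) - 1*99225 = (-61639 + 167892) - 99225 = 106253 - 99225 = 7028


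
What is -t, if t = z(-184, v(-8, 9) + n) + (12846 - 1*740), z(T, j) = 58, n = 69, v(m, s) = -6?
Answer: -12164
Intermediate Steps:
t = 12164 (t = 58 + (12846 - 1*740) = 58 + (12846 - 740) = 58 + 12106 = 12164)
-t = -1*12164 = -12164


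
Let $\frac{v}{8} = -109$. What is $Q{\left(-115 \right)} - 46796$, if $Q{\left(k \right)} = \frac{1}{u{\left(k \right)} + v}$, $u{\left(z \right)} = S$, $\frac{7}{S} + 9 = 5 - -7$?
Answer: $- \frac{122090767}{2609} \approx -46796.0$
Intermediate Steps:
$v = -872$ ($v = 8 \left(-109\right) = -872$)
$S = \frac{7}{3}$ ($S = \frac{7}{-9 + \left(5 - -7\right)} = \frac{7}{-9 + \left(5 + 7\right)} = \frac{7}{-9 + 12} = \frac{7}{3} \approx 2.3333$)
$u{\left(z \right)} = \frac{7}{3}$
$Q{\left(k \right)} = - \frac{3}{2609}$ ($Q{\left(k \right)} = \frac{1}{\frac{7}{3} - 872} = \frac{1}{- \frac{2609}{3}} = - \frac{3}{2609}$)
$Q{\left(-115 \right)} - 46796 = - \frac{3}{2609} - 46796 = - \frac{122090767}{2609}$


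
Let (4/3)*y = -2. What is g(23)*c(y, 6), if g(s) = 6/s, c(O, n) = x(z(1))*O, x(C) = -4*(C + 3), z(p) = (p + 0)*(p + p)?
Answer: 180/23 ≈ 7.8261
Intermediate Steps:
z(p) = 2*p² (z(p) = p*(2*p) = 2*p²)
y = -3/2 (y = (¾)*(-2) = -3/2 ≈ -1.5000)
x(C) = -12 - 4*C (x(C) = -4*(3 + C) = -12 - 4*C)
c(O, n) = -20*O (c(O, n) = (-12 - 8*1²)*O = (-12 - 8)*O = -20*O)
g(23)*c(y, 6) = (6/23)*(-20*(-3/2)) = (6*(1/23))*30 = (6/23)*30 = 180/23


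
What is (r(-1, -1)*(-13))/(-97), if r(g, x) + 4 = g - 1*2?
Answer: -91/97 ≈ -0.93814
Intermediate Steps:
r(g, x) = -6 + g (r(g, x) = -4 + (g - 1*2) = -4 + (g - 2) = -4 + (-2 + g) = -6 + g)
(r(-1, -1)*(-13))/(-97) = ((-6 - 1)*(-13))/(-97) = -7*(-13)*(-1/97) = 91*(-1/97) = -91/97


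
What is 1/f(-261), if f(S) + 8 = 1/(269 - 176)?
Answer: -93/743 ≈ -0.12517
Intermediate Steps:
f(S) = -743/93 (f(S) = -8 + 1/(269 - 176) = -8 + 1/93 = -743/93)
1/f(-261) = 1/(-743/93) = -93/743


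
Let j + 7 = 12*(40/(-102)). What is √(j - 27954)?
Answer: I*√8082089/17 ≈ 167.23*I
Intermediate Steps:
j = -199/17 (j = -7 + 12*(40/(-102)) = -7 + 12*(40*(-1/102)) = -7 + 12*(-20/51) = -7 - 80/17 = -199/17 ≈ -11.706)
√(j - 27954) = √(-199/17 - 27954) = √(-475417/17) = I*√8082089/17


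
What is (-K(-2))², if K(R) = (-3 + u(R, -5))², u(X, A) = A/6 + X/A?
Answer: 112550881/810000 ≈ 138.95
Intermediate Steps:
u(X, A) = A/6 + X/A (u(X, A) = A*(⅙) + X/A = A/6 + X/A)
K(R) = (-23/6 - R/5)² (K(R) = (-3 + ((⅙)*(-5) + R/(-5)))² = (-3 + (-⅚ + R*(-⅕)))² = (-3 + (-⅚ - R/5))² = (-23/6 - R/5)²)
(-K(-2))² = (-(115 + 6*(-2))²/900)² = (-(115 - 12)²/900)² = (-103²/900)² = (-10609/900)² = 112550881/810000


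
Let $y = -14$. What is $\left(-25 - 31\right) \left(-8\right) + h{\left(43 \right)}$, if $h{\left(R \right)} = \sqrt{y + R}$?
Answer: $448 + \sqrt{29} \approx 453.39$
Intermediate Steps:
$h{\left(R \right)} = \sqrt{-14 + R}$
$\left(-25 - 31\right) \left(-8\right) + h{\left(43 \right)} = \left(-25 - 31\right) \left(-8\right) + \sqrt{-14 + 43} = \left(-56\right) \left(-8\right) + \sqrt{29} = 448 + \sqrt{29}$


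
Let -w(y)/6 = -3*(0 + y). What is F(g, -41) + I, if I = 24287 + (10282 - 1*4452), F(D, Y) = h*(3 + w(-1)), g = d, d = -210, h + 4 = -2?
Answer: 30207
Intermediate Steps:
h = -6 (h = -4 - 2 = -6)
w(y) = 18*y (w(y) = -(-18)*(0 + y) = -(-18)*y = 18*y)
g = -210
F(D, Y) = 90 (F(D, Y) = -6*(3 + 18*(-1)) = -6*(3 - 18) = -6*(-15) = 90)
I = 30117 (I = 24287 + (10282 - 4452) = 24287 + 5830 = 30117)
F(g, -41) + I = 90 + 30117 = 30207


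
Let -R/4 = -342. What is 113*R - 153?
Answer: 154431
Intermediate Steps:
R = 1368 (R = -4*(-342) = 1368)
113*R - 153 = 113*1368 - 153 = 154584 - 153 = 154431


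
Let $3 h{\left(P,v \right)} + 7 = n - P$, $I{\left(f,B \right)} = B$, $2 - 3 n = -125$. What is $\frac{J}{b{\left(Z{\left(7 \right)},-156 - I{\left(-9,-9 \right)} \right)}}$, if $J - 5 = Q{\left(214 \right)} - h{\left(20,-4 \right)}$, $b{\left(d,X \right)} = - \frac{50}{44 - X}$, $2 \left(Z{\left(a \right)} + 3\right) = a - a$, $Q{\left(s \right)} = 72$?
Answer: $- \frac{123577}{450} \approx -274.62$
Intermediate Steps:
$n = \frac{127}{3}$ ($n = \frac{2}{3} - - \frac{125}{3} = \frac{2}{3} + \frac{125}{3} = \frac{127}{3} \approx 42.333$)
$h{\left(P,v \right)} = \frac{106}{9} - \frac{P}{3}$ ($h{\left(P,v \right)} = - \frac{7}{3} + \frac{\frac{127}{3} - P}{3} = - \frac{7}{3} - \left(- \frac{127}{9} + \frac{P}{3}\right) = \frac{106}{9} - \frac{P}{3}$)
$Z{\left(a \right)} = -3$ ($Z{\left(a \right)} = -3 + \frac{a - a}{2} = -3 + \frac{1}{2} \cdot 0 = -3 + 0 = -3$)
$J = \frac{647}{9}$ ($J = 5 + \left(72 - \left(\frac{106}{9} - \frac{20}{3}\right)\right) = 5 + \left(72 - \frac{46}{9}\right) = 5 + \frac{602}{9} = \frac{647}{9} \approx 71.889$)
$\frac{J}{b{\left(Z{\left(7 \right)},-156 - I{\left(-9,-9 \right)} \right)}} = \frac{647}{9 \frac{50}{-44 - 147}} = \frac{647}{9 \frac{50}{-191}} = \frac{647}{9 \cdot 50 \left(- \frac{1}{191}\right)} = \frac{647}{9 \left(- \frac{50}{191}\right)} = \frac{647}{9} \left(- \frac{191}{50}\right) = - \frac{123577}{450}$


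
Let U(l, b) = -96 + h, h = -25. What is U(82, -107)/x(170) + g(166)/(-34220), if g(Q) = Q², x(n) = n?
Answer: -441257/290870 ≈ -1.5170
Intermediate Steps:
U(l, b) = -121 (U(l, b) = -96 - 25 = -121)
U(82, -107)/x(170) + g(166)/(-34220) = -121/170 + 166²/(-34220) = -121*1/170 + 27556*(-1/34220) = -121/170 - 6889/8555 = -441257/290870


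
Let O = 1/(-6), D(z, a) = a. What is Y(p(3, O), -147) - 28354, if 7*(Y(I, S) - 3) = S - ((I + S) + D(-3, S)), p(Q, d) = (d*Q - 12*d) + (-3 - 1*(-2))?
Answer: -396621/14 ≈ -28330.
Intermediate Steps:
O = -⅙ (O = 1*(-⅙) = -⅙ ≈ -0.16667)
p(Q, d) = -1 - 12*d + Q*d (p(Q, d) = (Q*d - 12*d) + (-3 + 2) = (-12*d + Q*d) - 1 = -1 - 12*d + Q*d)
Y(I, S) = 3 - I/7 - S/7 (Y(I, S) = 3 + (S - ((I + S) + S))/7 = 3 + (S - (I + 2*S))/7 = 3 + (S + (-I - 2*S))/7 = 3 + (-I - S)/7 = 3 + (-I/7 - S/7) = 3 - I/7 - S/7)
Y(p(3, O), -147) - 28354 = (3 - (-1 - 12*(-⅙) + 3*(-⅙))/7 - ⅐*(-147)) - 28354 = (3 - (-1 + 2 - ½)/7 + 21) - 28354 = (3 - ⅐*½ + 21) - 28354 = (3 - 1/14 + 21) - 28354 = 335/14 - 28354 = -396621/14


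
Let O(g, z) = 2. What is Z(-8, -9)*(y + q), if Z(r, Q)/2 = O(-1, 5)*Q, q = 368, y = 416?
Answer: -28224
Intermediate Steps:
Z(r, Q) = 4*Q (Z(r, Q) = 2*(2*Q) = 4*Q)
Z(-8, -9)*(y + q) = (4*(-9))*(416 + 368) = -36*784 = -28224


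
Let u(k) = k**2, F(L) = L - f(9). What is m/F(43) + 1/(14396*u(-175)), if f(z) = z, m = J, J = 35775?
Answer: 7886196281267/7494917500 ≈ 1052.2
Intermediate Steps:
m = 35775
F(L) = -9 + L (F(L) = L - 1*9 = L - 9 = -9 + L)
m/F(43) + 1/(14396*u(-175)) = 35775/(-9 + 43) + 1/(14396*((-175)**2)) = 35775/34 + (1/14396)/30625 = 35775*(1/34) + (1/14396)*(1/30625) = 35775/34 + 1/440877500 = 7886196281267/7494917500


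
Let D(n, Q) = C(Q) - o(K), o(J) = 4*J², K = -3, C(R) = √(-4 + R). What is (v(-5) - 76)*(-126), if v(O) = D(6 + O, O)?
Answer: 14112 - 378*I ≈ 14112.0 - 378.0*I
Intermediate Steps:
D(n, Q) = -36 + √(-4 + Q) (D(n, Q) = √(-4 + Q) - 4*(-3)² = √(-4 + Q) - 4*9 = √(-4 + Q) - 1*36 = √(-4 + Q) - 36 = -36 + √(-4 + Q))
v(O) = -36 + √(-4 + O)
(v(-5) - 76)*(-126) = ((-36 + √(-4 - 5)) - 76)*(-126) = ((-36 + √(-9)) - 76)*(-126) = ((-36 + 3*I) - 76)*(-126) = (-112 + 3*I)*(-126) = 14112 - 378*I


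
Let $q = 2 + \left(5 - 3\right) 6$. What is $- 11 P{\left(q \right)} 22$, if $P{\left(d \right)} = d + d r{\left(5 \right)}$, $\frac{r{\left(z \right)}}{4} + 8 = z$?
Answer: $37268$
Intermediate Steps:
$r{\left(z \right)} = -32 + 4 z$
$q = 14$ ($q = 2 + 2 \cdot 6 = 2 + 12 = 14$)
$P{\left(d \right)} = - 11 d$ ($P{\left(d \right)} = d + d \left(-32 + 4 \cdot 5\right) = d + d \left(-32 + 20\right) = d + d \left(-12\right) = d - 12 d = - 11 d$)
$- 11 P{\left(q \right)} 22 = - 11 \left(\left(-11\right) 14\right) 22 = \left(-11\right) \left(-154\right) 22 = 1694 \cdot 22 = 37268$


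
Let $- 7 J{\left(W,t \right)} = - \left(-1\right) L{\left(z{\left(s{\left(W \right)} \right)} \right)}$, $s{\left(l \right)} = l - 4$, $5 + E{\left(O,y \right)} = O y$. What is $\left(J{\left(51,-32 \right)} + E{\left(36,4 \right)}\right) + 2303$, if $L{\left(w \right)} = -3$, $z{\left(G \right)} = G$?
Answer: $\frac{17097}{7} \approx 2442.4$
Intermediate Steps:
$E{\left(O,y \right)} = -5 + O y$
$s{\left(l \right)} = -4 + l$
$J{\left(W,t \right)} = \frac{3}{7}$ ($J{\left(W,t \right)} = - \frac{\left(-1\right) \left(\left(-1\right) \left(-3\right)\right)}{7} = - \frac{\left(-1\right) 3}{7} = \left(- \frac{1}{7}\right) \left(-3\right) = \frac{3}{7}$)
$\left(J{\left(51,-32 \right)} + E{\left(36,4 \right)}\right) + 2303 = \left(\frac{3}{7} + \left(-5 + 36 \cdot 4\right)\right) + 2303 = \left(\frac{3}{7} + \left(-5 + 144\right)\right) + 2303 = \left(\frac{3}{7} + 139\right) + 2303 = \frac{976}{7} + 2303 = \frac{17097}{7}$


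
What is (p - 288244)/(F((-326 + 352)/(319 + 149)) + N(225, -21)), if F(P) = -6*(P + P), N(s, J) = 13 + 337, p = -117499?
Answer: -1217229/1048 ≈ -1161.5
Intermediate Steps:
N(s, J) = 350
F(P) = -12*P
(p - 288244)/(F((-326 + 352)/(319 + 149)) + N(225, -21)) = (-117499 - 288244)/(-12*(-326 + 352)/(319 + 149) + 350) = -405743/(-312/468 + 350) = -405743/(-12*1/18 + 350) = -405743/(-⅔ + 350) = -405743/1048/3 = -405743*3/1048 = -1217229/1048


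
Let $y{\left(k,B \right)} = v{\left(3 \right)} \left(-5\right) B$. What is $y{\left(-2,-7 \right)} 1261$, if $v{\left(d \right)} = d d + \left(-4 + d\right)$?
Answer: $353080$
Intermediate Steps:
$v{\left(d \right)} = -4 + d + d^{2}$ ($v{\left(d \right)} = d^{2} + \left(-4 + d\right) = -4 + d + d^{2}$)
$y{\left(k,B \right)} = - 40 B$ ($y{\left(k,B \right)} = \left(-4 + 3 + 3^{2}\right) \left(-5\right) B = \left(-4 + 3 + 9\right) \left(-5\right) B = 8 \left(-5\right) B = - 40 B$)
$y{\left(-2,-7 \right)} 1261 = \left(-40\right) \left(-7\right) 1261 = 280 \cdot 1261 = 353080$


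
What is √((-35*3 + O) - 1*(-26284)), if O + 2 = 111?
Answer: 4*√1643 ≈ 162.14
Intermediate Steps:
O = 109 (O = -2 + 111 = 109)
√((-35*3 + O) - 1*(-26284)) = √((-35*3 + 109) - 1*(-26284)) = √((-105 + 109) + 26284) = √(4 + 26284) = √26288 = 4*√1643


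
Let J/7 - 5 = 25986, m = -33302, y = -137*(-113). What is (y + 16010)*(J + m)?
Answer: 4680664785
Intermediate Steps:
y = 15481
J = 181937 (J = 35 + 7*25986 = 35 + 181902 = 181937)
(y + 16010)*(J + m) = (15481 + 16010)*(181937 - 33302) = 31491*148635 = 4680664785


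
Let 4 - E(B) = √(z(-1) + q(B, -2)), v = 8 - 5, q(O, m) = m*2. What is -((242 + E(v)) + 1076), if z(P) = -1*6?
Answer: -1322 + I*√10 ≈ -1322.0 + 3.1623*I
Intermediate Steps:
z(P) = -6
q(O, m) = 2*m
v = 3
E(B) = 4 - I*√10 (E(B) = 4 - √(-6 + 2*(-2)) = 4 - √(-6 - 4) = 4 - √(-10) = 4 - I*√10)
-((242 + E(v)) + 1076) = -((242 + (4 - I*√10)) + 1076) = -((246 - I*√10) + 1076) = -(1322 - I*√10) = -1322 + I*√10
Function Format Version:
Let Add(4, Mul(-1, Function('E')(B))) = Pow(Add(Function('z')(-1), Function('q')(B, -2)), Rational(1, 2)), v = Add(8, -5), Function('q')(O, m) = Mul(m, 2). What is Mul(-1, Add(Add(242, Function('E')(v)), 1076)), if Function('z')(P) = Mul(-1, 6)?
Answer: Add(-1322, Mul(I, Pow(10, Rational(1, 2)))) ≈ Add(-1322.0, Mul(3.1623, I))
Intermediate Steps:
Function('z')(P) = -6
Function('q')(O, m) = Mul(2, m)
v = 3
Function('E')(B) = Add(4, Mul(-1, I, Pow(10, Rational(1, 2)))) (Function('E')(B) = Add(4, Mul(-1, Pow(Add(-6, Mul(2, -2)), Rational(1, 2)))) = Add(4, Mul(-1, Pow(Add(-6, -4), Rational(1, 2)))) = Add(4, Mul(-1, Pow(-10, Rational(1, 2)))) = Add(4, Mul(-1, Mul(I, Pow(10, Rational(1, 2))))) = Add(4, Mul(-1, I, Pow(10, Rational(1, 2)))))
Mul(-1, Add(Add(242, Function('E')(v)), 1076)) = Mul(-1, Add(Add(242, Add(4, Mul(-1, I, Pow(10, Rational(1, 2))))), 1076)) = Mul(-1, Add(Add(246, Mul(-1, I, Pow(10, Rational(1, 2)))), 1076)) = Mul(-1, Add(1322, Mul(-1, I, Pow(10, Rational(1, 2))))) = Add(-1322, Mul(I, Pow(10, Rational(1, 2))))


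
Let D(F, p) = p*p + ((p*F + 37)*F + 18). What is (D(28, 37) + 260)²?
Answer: 1004319481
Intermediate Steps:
D(F, p) = 18 + p² + F*(37 + F*p) (D(F, p) = p² + ((F*p + 37)*F + 18) = p² + ((37 + F*p)*F + 18) = p² + (F*(37 + F*p) + 18) = p² + (18 + F*(37 + F*p)) = 18 + p² + F*(37 + F*p))
(D(28, 37) + 260)² = ((18 + 37² + 37*28 + 37*28²) + 260)² = ((18 + 1369 + 1036 + 37*784) + 260)² = ((18 + 1369 + 1036 + 29008) + 260)² = (31431 + 260)² = 31691² = 1004319481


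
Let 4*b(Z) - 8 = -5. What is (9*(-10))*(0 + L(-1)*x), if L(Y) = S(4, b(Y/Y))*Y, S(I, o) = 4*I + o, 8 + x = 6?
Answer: -3015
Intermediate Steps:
x = -2 (x = -8 + 6 = -2)
b(Z) = ¾ (b(Z) = 2 + (¼)*(-5) = 2 - 5/4 = ¾)
S(I, o) = o + 4*I
L(Y) = 67*Y/4 (L(Y) = (¾ + 4*4)*Y = (¾ + 16)*Y = 67*Y/4)
(9*(-10))*(0 + L(-1)*x) = (9*(-10))*(0 + ((67/4)*(-1))*(-2)) = -90*(0 - 67/4*(-2)) = -90*(0 + 67/2) = -90*67/2 = -3015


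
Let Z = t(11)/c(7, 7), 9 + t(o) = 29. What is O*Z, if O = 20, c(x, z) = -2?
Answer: -200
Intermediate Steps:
t(o) = 20 (t(o) = -9 + 29 = 20)
Z = -10 (Z = 20/(-2) = 20*(-1/2) = -10)
O*Z = 20*(-10) = -200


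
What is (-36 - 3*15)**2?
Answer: 6561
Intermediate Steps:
(-36 - 3*15)**2 = (-36 - 45)**2 = (-81)**2 = 6561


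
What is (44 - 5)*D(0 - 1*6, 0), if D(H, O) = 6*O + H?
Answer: -234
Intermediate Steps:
D(H, O) = H + 6*O
(44 - 5)*D(0 - 1*6, 0) = (44 - 5)*((0 - 1*6) + 6*0) = 39*((0 - 6) + 0) = 39*(-6 + 0) = 39*(-6) = -234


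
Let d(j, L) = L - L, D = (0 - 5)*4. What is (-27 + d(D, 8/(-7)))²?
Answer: 729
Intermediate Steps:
D = -20 (D = -5*4 = -20)
d(j, L) = 0
(-27 + d(D, 8/(-7)))² = (-27 + 0)² = (-27)² = 729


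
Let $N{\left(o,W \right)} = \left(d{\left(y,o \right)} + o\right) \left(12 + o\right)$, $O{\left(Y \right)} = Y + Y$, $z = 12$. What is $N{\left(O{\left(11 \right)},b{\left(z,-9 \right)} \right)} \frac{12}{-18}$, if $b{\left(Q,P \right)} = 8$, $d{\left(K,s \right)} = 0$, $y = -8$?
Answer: $- \frac{1496}{3} \approx -498.67$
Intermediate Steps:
$O{\left(Y \right)} = 2 Y$
$N{\left(o,W \right)} = o \left(12 + o\right)$ ($N{\left(o,W \right)} = \left(0 + o\right) \left(12 + o\right) = o \left(12 + o\right)$)
$N{\left(O{\left(11 \right)},b{\left(z,-9 \right)} \right)} \frac{12}{-18} = 2 \cdot 11 \left(12 + 2 \cdot 11\right) \frac{12}{-18} = 22 \left(12 + 22\right) 12 \left(- \frac{1}{18}\right) = 22 \cdot 34 \left(- \frac{2}{3}\right) = 748 \left(- \frac{2}{3}\right) = - \frac{1496}{3}$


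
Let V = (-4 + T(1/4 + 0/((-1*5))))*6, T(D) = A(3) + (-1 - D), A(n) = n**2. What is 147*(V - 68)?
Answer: -13377/2 ≈ -6688.5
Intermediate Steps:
T(D) = 8 - D (T(D) = 3**2 + (-1 - D) = 9 + (-1 - D) = 8 - D)
V = 45/2 (V = (-4 + (8 - (1/4 + 0/((-1*5)))))*6 = (-4 + (8 - (1*(1/4) + 0/(-5))))*6 = (-4 + (8 - (1/4 + 0*(-1/5))))*6 = (-4 + (8 - (1/4 + 0)))*6 = (-4 + (8 - 1*1/4))*6 = (-4 + (8 - 1/4))*6 = (-4 + 31/4)*6 = (15/4)*6 = 45/2 ≈ 22.500)
147*(V - 68) = 147*(45/2 - 68) = 147*(-91/2) = -13377/2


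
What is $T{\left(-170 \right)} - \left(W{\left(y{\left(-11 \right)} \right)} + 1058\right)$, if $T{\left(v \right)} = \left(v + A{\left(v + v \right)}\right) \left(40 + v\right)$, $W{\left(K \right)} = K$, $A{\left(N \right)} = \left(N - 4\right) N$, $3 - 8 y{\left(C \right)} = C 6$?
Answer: $- \frac{121470133}{8} \approx -1.5184 \cdot 10^{7}$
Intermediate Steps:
$y{\left(C \right)} = \frac{3}{8} - \frac{3 C}{4}$ ($y{\left(C \right)} = \frac{3}{8} - \frac{C 6}{8} = \frac{3}{8} - \frac{6 C}{8} = \frac{3}{8} - \frac{3 C}{4}$)
$A{\left(N \right)} = N \left(-4 + N\right)$ ($A{\left(N \right)} = \left(-4 + N\right) N = N \left(-4 + N\right)$)
$T{\left(v \right)} = \left(40 + v\right) \left(v + 2 v \left(-4 + 2 v\right)\right)$ ($T{\left(v \right)} = \left(v + \left(v + v\right) \left(-4 + \left(v + v\right)\right)\right) \left(40 + v\right) = \left(v + 2 v \left(-4 + 2 v\right)\right) \left(40 + v\right) = \left(40 + v\right) \left(v + 2 v \left(-4 + 2 v\right)\right)$)
$T{\left(-170 \right)} - \left(W{\left(y{\left(-11 \right)} \right)} + 1058\right) = - 170 \left(-280 + 4 \left(-170\right)^{2} + 153 \left(-170\right)\right) - \left(\left(\frac{3}{8} - - \frac{33}{4}\right) + 1058\right) = - 170 \left(-280 + 4 \cdot 28900 - 26010\right) - \left(\left(\frac{3}{8} + \frac{33}{4}\right) + 1058\right) = - 170 \left(-280 + 115600 - 26010\right) - \left(\frac{69}{8} + 1058\right) = \left(-170\right) 89310 - \frac{8533}{8} = -15182700 - \frac{8533}{8} = - \frac{121470133}{8}$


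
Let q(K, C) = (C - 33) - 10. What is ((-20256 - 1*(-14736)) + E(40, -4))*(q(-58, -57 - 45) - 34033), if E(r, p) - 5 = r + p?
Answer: 187261262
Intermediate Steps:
E(r, p) = 5 + p + r (E(r, p) = 5 + (r + p) = 5 + (p + r) = 5 + p + r)
q(K, C) = -43 + C (q(K, C) = (-33 + C) - 10 = -43 + C)
((-20256 - 1*(-14736)) + E(40, -4))*(q(-58, -57 - 45) - 34033) = ((-20256 - 1*(-14736)) + (5 - 4 + 40))*((-43 + (-57 - 45)) - 34033) = ((-20256 + 14736) + 41)*((-43 - 102) - 34033) = (-5520 + 41)*(-145 - 34033) = -5479*(-34178) = 187261262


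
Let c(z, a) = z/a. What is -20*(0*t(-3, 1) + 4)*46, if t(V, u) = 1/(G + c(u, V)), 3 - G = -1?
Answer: -3680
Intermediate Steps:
G = 4 (G = 3 - 1*(-1) = 3 + 1 = 4)
t(V, u) = 1/(4 + u/V)
-20*(0*t(-3, 1) + 4)*46 = -20*(0*(-3/(1 + 4*(-3))) + 4)*46 = -20*(0*(-3/(1 - 12)) + 4)*46 = -20*(0*(-3/(-11)) + 4)*46 = -20*(0*(-3*(-1/11)) + 4)*46 = -20*(0*(3/11) + 4)*46 = -20*(0 + 4)*46 = -20*4*46 = -80*46 = -3680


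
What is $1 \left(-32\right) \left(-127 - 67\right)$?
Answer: $6208$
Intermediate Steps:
$1 \left(-32\right) \left(-127 - 67\right) = \left(-32\right) \left(-194\right) = 6208$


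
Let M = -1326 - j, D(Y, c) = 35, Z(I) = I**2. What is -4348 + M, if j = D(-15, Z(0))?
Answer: -5709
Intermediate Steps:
j = 35
M = -1361 (M = -1326 - 1*35 = -1326 - 35 = -1361)
-4348 + M = -4348 - 1361 = -5709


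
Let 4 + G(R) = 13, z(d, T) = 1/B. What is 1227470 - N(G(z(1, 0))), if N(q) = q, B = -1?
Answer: 1227461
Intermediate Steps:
z(d, T) = -1 (z(d, T) = 1/(-1) = -1)
G(R) = 9 (G(R) = -4 + 13 = 9)
1227470 - N(G(z(1, 0))) = 1227470 - 1*9 = 1227470 - 9 = 1227461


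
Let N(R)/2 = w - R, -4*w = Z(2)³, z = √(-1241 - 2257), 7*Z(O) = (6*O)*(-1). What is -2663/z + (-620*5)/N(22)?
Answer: 265825/3557 + 2663*I*√3498/3498 ≈ 74.733 + 45.026*I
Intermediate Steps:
Z(O) = -6*O/7 (Z(O) = ((6*O)*(-1))/7 = (-6*O)/7 = -6*O/7)
z = I*√3498 (z = √(-3498) = I*√3498 ≈ 59.144*I)
w = 432/343 (w = -(-6/7*2)³/4 = -(-12/7)³/4 = -¼*(-1728/343) = 432/343 ≈ 1.2595)
N(R) = 864/343 - 2*R (N(R) = 2*(432/343 - R) = 864/343 - 2*R)
-2663/z + (-620*5)/N(22) = -2663*(-I*√3498/3498) + (-620*5)/(864/343 - 2*22) = -(-2663)*I*√3498/3498 - 3100/(864/343 - 44) = 2663*I*√3498/3498 - 3100/(-14228/343) = 2663*I*√3498/3498 - 3100*(-343/14228) = 2663*I*√3498/3498 + 265825/3557 = 265825/3557 + 2663*I*√3498/3498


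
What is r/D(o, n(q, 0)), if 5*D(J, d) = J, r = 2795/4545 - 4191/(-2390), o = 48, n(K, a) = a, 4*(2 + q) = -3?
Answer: 5145629/20856096 ≈ 0.24672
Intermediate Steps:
q = -11/4 (q = -2 + (¼)*(-3) = -2 - ¾ = -11/4 ≈ -2.7500)
r = 5145629/2172510 (r = 2795*(1/4545) - 4191*(-1/2390) = 559/909 + 4191/2390 = 5145629/2172510 ≈ 2.3685)
D(J, d) = J/5
r/D(o, n(q, 0)) = 5145629/(2172510*(((⅕)*48))) = 5145629/(2172510*(48/5)) = (5145629/2172510)*(5/48) = 5145629/20856096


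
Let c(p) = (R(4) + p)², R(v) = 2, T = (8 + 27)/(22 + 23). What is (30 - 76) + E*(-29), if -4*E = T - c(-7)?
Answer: -3989/18 ≈ -221.61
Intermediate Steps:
T = 7/9 (T = 35/45 = 35*(1/45) = 7/9 ≈ 0.77778)
c(p) = (2 + p)²
E = 109/18 (E = -(7/9 - (2 - 7)²)/4 = -(7/9 - 1*(-5)²)/4 = -(7/9 - 1*25)/4 = -(7/9 - 25)/4 = -¼*(-218/9) = 109/18 ≈ 6.0556)
(30 - 76) + E*(-29) = (30 - 76) + (109/18)*(-29) = -46 - 3161/18 = -3989/18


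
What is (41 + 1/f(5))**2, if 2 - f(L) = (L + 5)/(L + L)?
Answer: 1764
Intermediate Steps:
f(L) = 2 - (5 + L)/(2*L) (f(L) = 2 - (L + 5)/(L + L) = 2 - (5 + L)/(2*L))
(41 + 1/f(5))**2 = (41 + 1/((1/2)*(-5 + 3*5)/5))**2 = (41 + 1/((1/2)*(1/5)*(-5 + 15)))**2 = (41 + 1/((1/2)*(1/5)*10))**2 = (41 + 1/1)**2 = (41 + 1)**2 = 42**2 = 1764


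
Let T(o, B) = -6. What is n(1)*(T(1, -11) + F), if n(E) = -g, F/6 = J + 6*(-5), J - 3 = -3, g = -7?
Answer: -1302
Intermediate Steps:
J = 0 (J = 3 - 3 = 0)
F = -180 (F = 6*(0 + 6*(-5)) = 6*(0 - 30) = 6*(-30) = -180)
n(E) = 7 (n(E) = -1*(-7) = 7)
n(1)*(T(1, -11) + F) = 7*(-6 - 180) = 7*(-186) = -1302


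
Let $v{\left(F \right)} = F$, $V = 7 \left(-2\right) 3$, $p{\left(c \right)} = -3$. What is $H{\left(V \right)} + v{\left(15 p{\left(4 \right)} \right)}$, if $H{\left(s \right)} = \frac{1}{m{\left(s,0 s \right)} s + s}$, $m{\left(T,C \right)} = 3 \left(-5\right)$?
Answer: $- \frac{26459}{588} \approx -44.998$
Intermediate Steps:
$m{\left(T,C \right)} = -15$
$V = -42$ ($V = \left(-14\right) 3 = -42$)
$H{\left(s \right)} = - \frac{1}{14 s}$ ($H{\left(s \right)} = \frac{1}{- 15 s + s} = \frac{1}{\left(-14\right) s} = - \frac{1}{14 s}$)
$H{\left(V \right)} + v{\left(15 p{\left(4 \right)} \right)} = - \frac{1}{14 \left(-42\right)} + 15 \left(-3\right) = \left(- \frac{1}{14}\right) \left(- \frac{1}{42}\right) - 45 = \frac{1}{588} - 45 = - \frac{26459}{588}$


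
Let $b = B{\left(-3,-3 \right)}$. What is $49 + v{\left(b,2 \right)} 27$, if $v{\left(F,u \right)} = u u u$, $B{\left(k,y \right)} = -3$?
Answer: $265$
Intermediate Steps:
$b = -3$
$v{\left(F,u \right)} = u^{3}$ ($v{\left(F,u \right)} = u^{2} u = u^{3}$)
$49 + v{\left(b,2 \right)} 27 = 49 + 2^{3} \cdot 27 = 49 + 8 \cdot 27 = 49 + 216 = 265$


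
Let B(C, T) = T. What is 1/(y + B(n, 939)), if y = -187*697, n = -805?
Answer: -1/129400 ≈ -7.7280e-6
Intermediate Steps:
y = -130339
1/(y + B(n, 939)) = 1/(-130339 + 939) = 1/(-129400) = -1/129400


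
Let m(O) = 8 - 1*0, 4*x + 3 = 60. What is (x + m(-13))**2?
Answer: 7921/16 ≈ 495.06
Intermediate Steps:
x = 57/4 (x = -3/4 + (1/4)*60 = -3/4 + 15 = 57/4 ≈ 14.250)
m(O) = 8 (m(O) = 8 + 0 = 8)
(x + m(-13))**2 = (57/4 + 8)**2 = (89/4)**2 = 7921/16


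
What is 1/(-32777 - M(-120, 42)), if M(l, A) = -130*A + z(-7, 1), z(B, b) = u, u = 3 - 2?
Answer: -1/27318 ≈ -3.6606e-5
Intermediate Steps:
u = 1
z(B, b) = 1
M(l, A) = 1 - 130*A (M(l, A) = -130*A + 1 = 1 - 130*A)
1/(-32777 - M(-120, 42)) = 1/(-32777 - (1 - 130*42)) = 1/(-32777 - (1 - 5460)) = 1/(-32777 - 1*(-5459)) = 1/(-32777 + 5459) = 1/(-27318) = -1/27318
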